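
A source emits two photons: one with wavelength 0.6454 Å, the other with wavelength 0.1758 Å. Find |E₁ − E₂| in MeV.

Using E = hc/λ: E₁ = 3.0779 × 10^-15 J, E₂ = 1.1299 × 10^-14 J.
|ΔE| = |3.0779 × 10^-15 − 1.1299 × 10^-14| = 8.22 × 10^-15 J = 0.0513 MeV.

0.0513 MeV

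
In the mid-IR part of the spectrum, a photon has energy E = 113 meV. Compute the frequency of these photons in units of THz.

In SI units: E = 113 meV = 1.8105·10^-20 J.
Apply f = E/h: f = 2.732·10^13 Hz.
Converting to THz: f = 27.32 THz ≈ 27.3 THz.

27.3 THz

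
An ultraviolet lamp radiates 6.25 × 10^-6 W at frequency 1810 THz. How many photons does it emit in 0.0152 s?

7.92 × 10^10 photons

Total energy: E_total = P·t = 6.25 × 10^-6 × 0.0152 = 9.500 × 10^-8 J.
Per-photon energy: E = 1.199 × 10^-18 J.
N = E_total / E_photon = 7.92 × 10^10.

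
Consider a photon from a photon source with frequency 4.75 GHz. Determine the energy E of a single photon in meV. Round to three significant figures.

(h = 6.62607015e-34 J·s, 1 eV = 1.602176634e-19 J.)
In SI units: f = 4.75 GHz = 4.75e9 Hz.
For a photon E = hf, so E = 3.147e-24 J.
Converting to meV: E = 0.01964 meV ≈ 0.0196 meV.

0.0196 meV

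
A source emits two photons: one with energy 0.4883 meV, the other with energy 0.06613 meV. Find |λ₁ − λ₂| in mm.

Using λ = hc/E: λ₁ = 0.0025391 m, λ₂ = 0.018749 m.
|Δλ| = |0.0025391 − 0.018749| = 0.0162 m = 16.2 mm.

16.2 mm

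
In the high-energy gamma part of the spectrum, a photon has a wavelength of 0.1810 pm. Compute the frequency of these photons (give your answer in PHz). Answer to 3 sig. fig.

1.66 × 10^6 PHz

Convert to SI: λ = 0.1810 pm = 1.810 × 10^-13 m.
The photon relation is f = c/λ, giving f = 1.656 × 10^21 Hz.
Converting to PHz: f = 1.656 × 10^6 PHz ≈ 1.66 × 10^6 PHz.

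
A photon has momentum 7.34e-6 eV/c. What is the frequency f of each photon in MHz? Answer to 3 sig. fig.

In SI units: p = 7.34e-6 eV/c = 3.9227e-33 kg·m/s.
Apply f = pc/h: f = 1.775e9 Hz.
Converting to MHz: f = 1775 MHz ≈ 1770 MHz.

1770 MHz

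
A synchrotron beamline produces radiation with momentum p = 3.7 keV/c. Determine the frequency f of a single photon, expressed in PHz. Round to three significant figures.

895 PHz

First convert: p = 3.7 keV/c = 1.9774 × 10^-24 kg·m/s.
The photon relation is f = pc/h, giving f = 8.947 × 10^17 Hz.
Converting to PHz: f = 894.7 PHz ≈ 895 PHz.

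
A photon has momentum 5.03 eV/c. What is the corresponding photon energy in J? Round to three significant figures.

8.06e-19 J

Convert to SI: p = 5.03 eV/c = 2.6882e-27 kg·m/s.
Since E = pc for a photon, E = 8.059e-19 J.
So E ≈ 8.06e-19 J.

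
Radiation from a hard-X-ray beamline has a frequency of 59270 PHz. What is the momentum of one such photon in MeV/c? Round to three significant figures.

0.245 MeV/c

In SI units: f = 59270 PHz = 5.927e19 Hz.
Since p = hf/c for a photon, p = 1.310e-22 kg·m/s.
Converting to MeV/c: p = 0.2451 MeV/c ≈ 0.245 MeV/c.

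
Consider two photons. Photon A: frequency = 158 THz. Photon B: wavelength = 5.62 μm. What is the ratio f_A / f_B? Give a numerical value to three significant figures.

2.96

f_A = 1.580e14 Hz (from frequency = 158 THz, via f given directly).
f_B = 5.334e13 Hz (from wavelength = 5.62 μm, via f = c/λ).
Ratio = 1.580e14 / 5.334e13 = 2.96.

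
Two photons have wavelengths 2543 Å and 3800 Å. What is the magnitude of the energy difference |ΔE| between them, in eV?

1.61 eV

Using E = hc/λ: E₁ = 7.8114e-19 J, E₂ = 5.2275e-19 J.
|ΔE| = |7.8114e-19 − 5.2275e-19| = 2.58e-19 J = 1.61 eV.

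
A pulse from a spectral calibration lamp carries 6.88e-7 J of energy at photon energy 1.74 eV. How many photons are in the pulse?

2.47e12 photons

Per-photon energy: E = 2.788e-19 J (from energy = 1.74 eV).
N = E_total / E_photon = 6.88e-7 J / 2.788e-19 J = 2.47e12.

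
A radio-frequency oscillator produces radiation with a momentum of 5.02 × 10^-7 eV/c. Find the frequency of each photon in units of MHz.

121 MHz

Convert to SI: p = 5.02 × 10^-7 eV/c = 2.6828 × 10^-34 kg·m/s.
For a photon f = pc/h, so f = 1.214 × 10^8 Hz.
Converting to MHz: f = 121.4 MHz ≈ 121 MHz.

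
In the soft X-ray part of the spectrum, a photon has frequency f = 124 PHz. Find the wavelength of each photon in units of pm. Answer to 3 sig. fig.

In SI units: f = 124 PHz = 1.24e17 Hz.
The photon relation is λ = c/f, giving λ = 2.418e-9 m.
Converting to pm: λ = 2418 pm ≈ 2420 pm.

2420 pm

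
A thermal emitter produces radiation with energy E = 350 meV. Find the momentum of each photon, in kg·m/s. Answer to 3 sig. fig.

Take c = 2.99792458e8 m/s, 1 eV = 1.602176634e-19 J.
Convert to SI: E = 350 meV = 5.6076e-20 J.
Since p = E/c for a photon, p = 1.871e-28 kg·m/s.
So p ≈ 1.87e-28 kg·m/s.

1.87e-28 kg·m/s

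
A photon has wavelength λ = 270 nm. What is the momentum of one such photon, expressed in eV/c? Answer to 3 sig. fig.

4.59 eV/c

First convert: λ = 270 nm = 2.7 × 10^-7 m.
Since p = h/λ for a photon, p = 2.454 × 10^-27 kg·m/s.
Converting to eV/c: p = 4.592 eV/c ≈ 4.59 eV/c.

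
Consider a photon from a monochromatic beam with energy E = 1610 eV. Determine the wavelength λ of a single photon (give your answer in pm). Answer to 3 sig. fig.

Use h = 6.62607015 × 10^-34 J·s, c = 2.99792458 × 10^8 m/s, 1 eV = 1.602176634 × 10^-19 J.
Convert to SI: E = 1610 eV = 2.5795 × 10^-16 J.
Since λ = hc/E for a photon, λ = 7.701 × 10^-10 m.
Converting to pm: λ = 770.1 pm ≈ 770 pm.

770 pm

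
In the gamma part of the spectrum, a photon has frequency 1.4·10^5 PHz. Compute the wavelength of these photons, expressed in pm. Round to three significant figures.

In SI units: f = 1.4·10^5 PHz = 1.4·10^20 Hz.
For a photon λ = c/f, so λ = 2.141·10^-12 m.
Converting to pm: λ = 2.141 pm ≈ 2.14 pm.

2.14 pm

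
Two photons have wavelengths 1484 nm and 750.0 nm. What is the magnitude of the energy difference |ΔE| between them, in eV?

Using E = hc/λ: E₁ = 1.3386·10^-19 J, E₂ = 2.6486·10^-19 J.
|ΔE| = |1.3386·10^-19 − 2.6486·10^-19| = 1.31·10^-19 J = 0.818 eV.

0.818 eV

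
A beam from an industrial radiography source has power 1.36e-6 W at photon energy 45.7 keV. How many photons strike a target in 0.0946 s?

1.76e7 photons

Total energy: E_total = P·t = 1.36e-6 × 0.0946 = 1.287e-7 J.
Per-photon energy: E = 7.322e-15 J.
N = E_total / E_photon = 1.76e7.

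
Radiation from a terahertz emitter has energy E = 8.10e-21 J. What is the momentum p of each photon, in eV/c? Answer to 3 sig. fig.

0.0506 eV/c

(c = 2.99792458e8 m/s, 1 eV = 1.602176634e-19 J.)
For a photon p = E/c, so p = 2.702e-29 kg·m/s.
Converting to eV/c: p = 0.05056 eV/c ≈ 0.0506 eV/c.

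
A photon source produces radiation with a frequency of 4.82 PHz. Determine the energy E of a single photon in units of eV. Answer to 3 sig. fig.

Use h = 6.62607015e-34 J·s, 1 eV = 1.602176634e-19 J.
First convert: f = 4.82 PHz = 4.82e15 Hz.
For a photon E = hf, so E = 3.194e-18 J.
Converting to eV: E = 19.93 eV ≈ 19.9 eV.

19.9 eV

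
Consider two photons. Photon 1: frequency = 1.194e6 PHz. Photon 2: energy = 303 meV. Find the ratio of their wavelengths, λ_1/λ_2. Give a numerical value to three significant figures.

λ_1 = 2.511e-13 m (from frequency = 1.194e6 PHz, via λ = c/f).
λ_2 = 4.092e-6 m (from energy = 303 meV, via λ = hc/E).
Ratio = 2.511e-13 / 4.092e-6 = 6.14e-8.

6.14e-8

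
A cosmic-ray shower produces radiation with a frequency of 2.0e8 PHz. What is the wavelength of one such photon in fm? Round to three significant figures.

1.50 fm

Use c = 2.99792458e8 m/s.
First convert: f = 2.0e8 PHz = 2.0e23 Hz.
The photon relation is λ = c/f, giving λ = 1.499e-15 m.
Converting to fm: λ = 1.499 fm ≈ 1.50 fm.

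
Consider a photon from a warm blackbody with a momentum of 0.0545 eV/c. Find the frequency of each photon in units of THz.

13.2 THz

In SI units: p = 0.0545 eV/c = 2.9126e-29 kg·m/s.
The photon relation is f = pc/h, giving f = 1.318e13 Hz.
Converting to THz: f = 13.18 THz ≈ 13.2 THz.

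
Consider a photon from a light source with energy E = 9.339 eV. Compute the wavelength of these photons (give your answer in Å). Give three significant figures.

1330 Å

Use h = 6.62607015 × 10^-34 J·s, c = 2.99792458 × 10^8 m/s, 1 eV = 1.602176634 × 10^-19 J.
In SI units: E = 9.339 eV = 1.4963 × 10^-18 J.
Since λ = hc/E for a photon, λ = 1.328 × 10^-7 m.
Converting to Å: λ = 1328 Å ≈ 1330 Å.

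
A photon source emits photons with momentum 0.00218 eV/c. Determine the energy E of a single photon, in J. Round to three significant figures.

Take c = 2.99792458 × 10^8 m/s, 1 eV = 1.602176634 × 10^-19 J.
In SI units: p = 0.00218 eV/c = 1.1651 × 10^-30 kg·m/s.
The photon relation is E = pc, giving E = 3.493 × 10^-22 J.
So E ≈ 3.49 × 10^-22 J.

3.49 × 10^-22 J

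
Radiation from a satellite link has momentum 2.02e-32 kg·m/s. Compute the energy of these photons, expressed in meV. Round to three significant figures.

Since E = pc for a photon, E = 6.056e-24 J.
Converting to meV: E = 0.03780 meV ≈ 0.0378 meV.

0.0378 meV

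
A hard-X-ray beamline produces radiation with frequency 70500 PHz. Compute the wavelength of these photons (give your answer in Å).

Take c = 2.99792458 × 10^8 m/s.
Convert to SI: f = 70500 PHz = 7.05 × 10^19 Hz.
Apply λ = c/f: λ = 4.252 × 10^-12 m.
Converting to Å: λ = 0.04252 Å ≈ 0.0425 Å.

0.0425 Å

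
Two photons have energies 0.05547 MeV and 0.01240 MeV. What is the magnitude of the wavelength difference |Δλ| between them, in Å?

0.776 Å

Using λ = hc/E: λ₁ = 2.2352e-11 m, λ₂ = 9.9987e-11 m.
|Δλ| = |2.2352e-11 − 9.9987e-11| = 7.76e-11 m = 0.776 Å.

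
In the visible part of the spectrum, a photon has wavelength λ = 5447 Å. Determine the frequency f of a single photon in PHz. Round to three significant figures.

Use c = 2.99792458e8 m/s.
In SI units: λ = 5447 Å = 5.447e-7 m.
For a photon f = c/λ, so f = 5.504e14 Hz.
Converting to PHz: f = 0.5504 PHz ≈ 0.550 PHz.

0.550 PHz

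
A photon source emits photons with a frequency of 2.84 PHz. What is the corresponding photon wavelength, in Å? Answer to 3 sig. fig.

1060 Å

In SI units: f = 2.84 PHz = 2.84 × 10^15 Hz.
The photon relation is λ = c/f, giving λ = 1.056 × 10^-7 m.
Converting to Å: λ = 1056 Å ≈ 1060 Å.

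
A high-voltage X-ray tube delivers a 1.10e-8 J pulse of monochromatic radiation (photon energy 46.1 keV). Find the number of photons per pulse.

Per-photon energy: E = 7.386e-15 J (from energy = 46.1 keV).
N = E_total / E_photon = 1.10e-8 J / 7.386e-15 J = 1.49e6.

1.49e6 photons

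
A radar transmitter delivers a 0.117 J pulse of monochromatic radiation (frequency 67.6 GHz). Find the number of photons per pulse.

2.61e21 photons

Per-photon energy: E = 4.479e-23 J (from frequency = 67.6 GHz).
N = E_total / E_photon = 0.117 J / 4.479e-23 J = 2.61e21.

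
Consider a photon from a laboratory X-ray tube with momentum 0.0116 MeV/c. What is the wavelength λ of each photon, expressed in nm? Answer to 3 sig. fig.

0.107 nm

Take h = 6.62607015e-34 J·s, c = 2.99792458e8 m/s, 1 eV = 1.602176634e-19 J.
Convert to SI: p = 0.0116 MeV/c = 6.1994e-24 kg·m/s.
The photon relation is λ = h/p, giving λ = 1.069e-10 m.
Converting to nm: λ = 0.1069 nm ≈ 0.107 nm.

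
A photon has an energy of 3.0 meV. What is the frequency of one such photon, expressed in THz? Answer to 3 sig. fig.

Use h = 6.62607015e-34 J·s, 1 eV = 1.602176634e-19 J.
First convert: E = 3.0 meV = 4.8065e-22 J.
For a photon f = E/h, so f = 7.254e11 Hz.
Converting to THz: f = 0.7254 THz ≈ 0.725 THz.

0.725 THz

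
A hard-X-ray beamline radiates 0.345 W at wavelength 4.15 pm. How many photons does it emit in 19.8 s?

1.43 × 10^14 photons

Total energy: E_total = P·t = 0.345 × 19.8 = 6.831 J.
Per-photon energy: E = 4.787 × 10^-14 J.
N = E_total / E_photon = 1.43 × 10^14.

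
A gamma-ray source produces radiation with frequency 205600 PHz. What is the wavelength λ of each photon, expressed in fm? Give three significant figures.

(c = 2.99792458e8 m/s.)
In SI units: f = 205600 PHz = 2.056e20 Hz.
For a photon λ = c/f, so λ = 1.458e-12 m.
Converting to fm: λ = 1458 fm ≈ 1460 fm.

1460 fm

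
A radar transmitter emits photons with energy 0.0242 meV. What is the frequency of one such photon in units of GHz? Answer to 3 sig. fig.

In SI units: E = 0.0242 meV = 3.8773e-24 J.
For a photon f = E/h, so f = 5.852e9 Hz.
Converting to GHz: f = 5.852 GHz ≈ 5.85 GHz.

5.85 GHz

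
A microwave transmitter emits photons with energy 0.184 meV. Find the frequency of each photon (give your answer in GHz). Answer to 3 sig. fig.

44.5 GHz

Convert to SI: E = 0.184 meV = 2.9480e-23 J.
Since f = E/h for a photon, f = 4.449e10 Hz.
Converting to GHz: f = 44.49 GHz ≈ 44.5 GHz.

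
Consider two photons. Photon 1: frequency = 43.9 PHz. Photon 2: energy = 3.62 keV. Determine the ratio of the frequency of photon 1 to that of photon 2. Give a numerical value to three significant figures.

f_1 = 4.390·10^16 Hz (from frequency = 43.9 PHz, via f given directly).
f_2 = 8.753·10^17 Hz (from energy = 3.62 keV, via f = E/h).
Ratio = 4.390·10^16 / 8.753·10^17 = 0.0502.

0.0502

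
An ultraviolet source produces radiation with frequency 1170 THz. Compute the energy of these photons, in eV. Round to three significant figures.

Take h = 6.62607015e-34 J·s, 1 eV = 1.602176634e-19 J.
In SI units: f = 1170 THz = 1.17e15 Hz.
Since E = hf for a photon, E = 7.753e-19 J.
Converting to eV: E = 4.839 eV ≈ 4.84 eV.

4.84 eV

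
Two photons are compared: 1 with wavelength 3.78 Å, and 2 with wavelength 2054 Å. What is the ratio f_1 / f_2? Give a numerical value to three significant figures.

543

f_1 = 7.931·10^17 Hz (from wavelength = 3.78 Å, via f = c/λ).
f_2 = 1.460·10^15 Hz (from wavelength = 2054 Å, via f = c/λ).
Ratio = 7.931·10^17 / 1.460·10^15 = 543.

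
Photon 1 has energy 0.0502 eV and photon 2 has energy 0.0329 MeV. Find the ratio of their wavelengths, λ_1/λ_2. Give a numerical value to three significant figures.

λ_1 = 2.470e-5 m (from energy = 0.0502 eV, via λ = hc/E).
λ_2 = 3.769e-11 m (from energy = 0.0329 MeV, via λ = hc/E).
Ratio = 2.470e-5 / 3.769e-11 = 6.55e5.

6.55e5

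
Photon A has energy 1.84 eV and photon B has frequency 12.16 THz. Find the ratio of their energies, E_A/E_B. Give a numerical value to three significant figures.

36.6

E_A = 2.948 × 10^-19 J (from energy = 1.84 eV, via E given directly).
E_B = 8.057 × 10^-21 J (from frequency = 12.16 THz, via E = hf).
Ratio = 2.948 × 10^-19 / 8.057 × 10^-21 = 36.6.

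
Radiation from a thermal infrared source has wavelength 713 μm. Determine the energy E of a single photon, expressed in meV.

First convert: λ = 713 μm = 7.13e-4 m.
For a photon E = hc/λ, so E = 2.786e-22 J.
Converting to meV: E = 1.739 meV ≈ 1.74 meV.

1.74 meV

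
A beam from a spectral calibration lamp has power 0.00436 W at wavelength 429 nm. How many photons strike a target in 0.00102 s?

Total energy: E_total = P·t = 0.00436 × 0.00102 = 4.447e-6 J.
Per-photon energy: E = 4.630e-19 J.
N = E_total / E_photon = 9.60e12.

9.60e12 photons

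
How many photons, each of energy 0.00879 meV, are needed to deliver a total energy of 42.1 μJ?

2.99 × 10^19 photons

Per-photon energy: E = 1.408 × 10^-24 J (from energy = 0.00879 meV).
N = E_total / E_photon = 4.21 × 10^-5 J / 1.408 × 10^-24 J = 2.99 × 10^19.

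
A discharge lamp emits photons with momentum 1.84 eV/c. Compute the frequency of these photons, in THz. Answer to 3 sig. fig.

Use h = 6.62607015 × 10^-34 J·s, c = 2.99792458 × 10^8 m/s, 1 eV = 1.602176634 × 10^-19 J.
First convert: p = 1.84 eV/c = 9.8335 × 10^-28 kg·m/s.
The photon relation is f = pc/h, giving f = 4.449 × 10^14 Hz.
Converting to THz: f = 444.9 THz ≈ 445 THz.

445 THz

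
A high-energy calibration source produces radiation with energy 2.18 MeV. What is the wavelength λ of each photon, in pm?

First convert: E = 2.18 MeV = 3.4927e-13 J.
Since λ = hc/E for a photon, λ = 5.687e-13 m.
Converting to pm: λ = 0.5687 pm ≈ 0.569 pm.

0.569 pm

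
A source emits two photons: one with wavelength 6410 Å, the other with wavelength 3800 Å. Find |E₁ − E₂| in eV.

1.33 eV

Using E = hc/λ: E₁ = 3.099 × 10^-19 J, E₂ = 5.227 × 10^-19 J.
|ΔE| = |3.099 × 10^-19 − 5.227 × 10^-19| = 2.13 × 10^-19 J = 1.33 eV.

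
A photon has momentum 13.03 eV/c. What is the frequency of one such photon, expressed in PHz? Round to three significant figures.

First convert: p = 13.03 eV/c = 6.9636e-27 kg·m/s.
Apply f = pc/h: f = 3.151e15 Hz.
Converting to PHz: f = 3.151 PHz ≈ 3.15 PHz.

3.15 PHz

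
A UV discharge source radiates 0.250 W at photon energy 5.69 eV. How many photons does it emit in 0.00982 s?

2.69 × 10^15 photons

Total energy: E_total = P·t = 0.250 × 0.00982 = 0.002455 J.
Per-photon energy: E = 9.116 × 10^-19 J.
N = E_total / E_photon = 2.69 × 10^15.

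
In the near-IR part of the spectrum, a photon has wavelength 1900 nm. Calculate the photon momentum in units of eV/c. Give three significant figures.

Convert to SI: λ = 1900 nm = 1.9 × 10^-6 m.
Apply p = h/λ: p = 3.487 × 10^-28 kg·m/s.
Converting to eV/c: p = 0.6525 eV/c ≈ 0.653 eV/c.

0.653 eV/c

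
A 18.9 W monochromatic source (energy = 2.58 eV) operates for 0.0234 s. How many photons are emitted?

Total energy: E_total = P·t = 18.9 × 0.0234 = 0.4423 J.
Per-photon energy: E = 4.134e-19 J.
N = E_total / E_photon = 1.07e18.

1.07e18 photons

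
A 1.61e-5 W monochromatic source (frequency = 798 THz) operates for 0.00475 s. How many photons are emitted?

Total energy: E_total = P·t = 1.61e-5 × 0.00475 = 7.647e-8 J.
Per-photon energy: E = 5.288e-19 J.
N = E_total / E_photon = 1.45e11.

1.45e11 photons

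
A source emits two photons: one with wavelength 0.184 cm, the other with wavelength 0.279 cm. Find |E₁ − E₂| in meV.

0.229 meV

Using E = hc/λ: E₁ = 1.080 × 10^-22 J, E₂ = 7.120 × 10^-23 J.
|ΔE| = |1.080 × 10^-22 − 7.120 × 10^-23| = 3.68 × 10^-23 J = 0.229 meV.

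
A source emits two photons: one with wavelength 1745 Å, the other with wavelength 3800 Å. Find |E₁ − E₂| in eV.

Using E = hc/λ: E₁ = 1.1384·10^-18 J, E₂ = 5.2275·10^-19 J.
|ΔE| = |1.1384·10^-18 − 5.2275·10^-19| = 6.16·10^-19 J = 3.84 eV.

3.84 eV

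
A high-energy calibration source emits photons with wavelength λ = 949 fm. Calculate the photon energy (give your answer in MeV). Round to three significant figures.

1.31 MeV

Convert to SI: λ = 949 fm = 9.49 × 10^-13 m.
Since E = hc/λ for a photon, E = 2.093 × 10^-13 J.
Converting to MeV: E = 1.306 MeV ≈ 1.31 MeV.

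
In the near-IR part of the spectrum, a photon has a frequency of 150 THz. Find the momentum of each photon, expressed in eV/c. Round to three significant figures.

0.620 eV/c

Convert to SI: f = 150 THz = 1.5 × 10^14 Hz.
The photon relation is p = hf/c, giving p = 3.315 × 10^-28 kg·m/s.
Converting to eV/c: p = 0.6204 eV/c ≈ 0.620 eV/c.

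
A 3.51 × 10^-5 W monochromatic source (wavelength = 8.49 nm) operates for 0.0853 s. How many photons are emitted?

Total energy: E_total = P·t = 3.51 × 10^-5 × 0.0853 = 2.994 × 10^-6 J.
Per-photon energy: E = 2.340 × 10^-17 J.
N = E_total / E_photon = 1.28 × 10^11.

1.28 × 10^11 photons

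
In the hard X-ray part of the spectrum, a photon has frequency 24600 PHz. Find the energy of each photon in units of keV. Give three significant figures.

(h = 6.62607015e-34 J·s, 1 eV = 1.602176634e-19 J.)
First convert: f = 24600 PHz = 2.46e19 Hz.
Since E = hf for a photon, E = 1.630e-14 J.
Converting to keV: E = 101.7 keV ≈ 102 keV.

102 keV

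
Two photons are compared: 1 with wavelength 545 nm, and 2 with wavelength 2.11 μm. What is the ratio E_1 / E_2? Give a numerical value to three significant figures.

E_1 = 3.645 × 10^-19 J (from wavelength = 545 nm, via E = hc/λ).
E_2 = 9.414 × 10^-20 J (from wavelength = 2.11 μm, via E = hc/λ).
Ratio = 3.645 × 10^-19 / 9.414 × 10^-20 = 3.87.

3.87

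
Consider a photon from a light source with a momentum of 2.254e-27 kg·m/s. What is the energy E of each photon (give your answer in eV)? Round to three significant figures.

Use c = 2.99792458e8 m/s, 1 eV = 1.602176634e-19 J.
Since E = pc for a photon, E = 6.757e-19 J.
Converting to eV: E = 4.218 eV ≈ 4.22 eV.

4.22 eV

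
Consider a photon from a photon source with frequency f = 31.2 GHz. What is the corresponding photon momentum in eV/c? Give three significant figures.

1.29 × 10^-4 eV/c

First convert: f = 31.2 GHz = 3.12 × 10^10 Hz.
Since p = hf/c for a photon, p = 6.896 × 10^-32 kg·m/s.
Converting to eV/c: p = 1.290 × 10^-4 eV/c ≈ 1.29 × 10^-4 eV/c.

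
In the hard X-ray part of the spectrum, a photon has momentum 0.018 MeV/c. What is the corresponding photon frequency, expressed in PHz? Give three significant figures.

4350 PHz

Use h = 6.62607015 × 10^-34 J·s, c = 2.99792458 × 10^8 m/s, 1 eV = 1.602176634 × 10^-19 J.
Convert to SI: p = 0.018 MeV/c = 9.6197 × 10^-24 kg·m/s.
Apply f = pc/h: f = 4.352 × 10^18 Hz.
Converting to PHz: f = 4352 PHz ≈ 4350 PHz.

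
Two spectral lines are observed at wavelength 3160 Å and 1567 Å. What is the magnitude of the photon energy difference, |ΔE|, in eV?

Using E = hc/λ: E₁ = 6.2862e-19 J, E₂ = 1.2677e-18 J.
|ΔE| = |6.2862e-19 − 1.2677e-18| = 6.39e-19 J = 3.99 eV.

3.99 eV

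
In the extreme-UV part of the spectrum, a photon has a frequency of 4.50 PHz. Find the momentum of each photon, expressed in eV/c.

Take h = 6.62607015·10^-34 J·s, c = 2.99792458·10^8 m/s, 1 eV = 1.602176634·10^-19 J.
In SI units: f = 4.50 PHz = 4.50·10^15 Hz.
For a photon p = hf/c, so p = 9.946·10^-27 kg·m/s.
Converting to eV/c: p = 18.61 eV/c ≈ 18.6 eV/c.

18.6 eV/c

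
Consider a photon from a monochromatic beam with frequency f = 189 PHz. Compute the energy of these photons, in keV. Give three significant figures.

Take h = 6.62607015 × 10^-34 J·s, 1 eV = 1.602176634 × 10^-19 J.
Convert to SI: f = 189 PHz = 1.89 × 10^17 Hz.
Since E = hf for a photon, E = 1.252 × 10^-16 J.
Converting to keV: E = 0.7816 keV ≈ 0.782 keV.

0.782 keV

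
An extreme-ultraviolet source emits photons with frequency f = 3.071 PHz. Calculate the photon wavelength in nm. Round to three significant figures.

Convert to SI: f = 3.071 PHz = 3.071·10^15 Hz.
For a photon λ = c/f, so λ = 9.762·10^-8 m.
Converting to nm: λ = 97.62 nm ≈ 97.6 nm.

97.6 nm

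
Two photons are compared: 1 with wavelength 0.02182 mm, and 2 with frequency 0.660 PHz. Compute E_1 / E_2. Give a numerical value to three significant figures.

E_1 = 9.104e-21 J (from wavelength = 0.02182 mm, via E = hc/λ).
E_2 = 4.373e-19 J (from frequency = 0.660 PHz, via E = hf).
Ratio = 9.104e-21 / 4.373e-19 = 0.0208.

0.0208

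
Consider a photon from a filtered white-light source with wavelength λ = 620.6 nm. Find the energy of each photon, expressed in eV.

2.00 eV

Use h = 6.62607015e-34 J·s, c = 2.99792458e8 m/s, 1 eV = 1.602176634e-19 J.
In SI units: λ = 620.6 nm = 6.206e-7 m.
For a photon E = hc/λ, so E = 3.201e-19 J.
Converting to eV: E = 1.998 eV ≈ 2.00 eV.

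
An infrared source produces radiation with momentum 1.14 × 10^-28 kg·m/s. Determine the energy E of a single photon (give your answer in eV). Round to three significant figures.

0.213 eV

Use c = 2.99792458 × 10^8 m/s, 1 eV = 1.602176634 × 10^-19 J.
The photon relation is E = pc, giving E = 3.418 × 10^-20 J.
Converting to eV: E = 0.2133 eV ≈ 0.213 eV.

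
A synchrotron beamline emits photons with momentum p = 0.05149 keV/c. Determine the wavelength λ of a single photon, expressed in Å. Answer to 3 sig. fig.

241 Å

Use h = 6.62607015e-34 J·s, c = 2.99792458e8 m/s, 1 eV = 1.602176634e-19 J.
Convert to SI: p = 0.05149 keV/c = 2.7518e-26 kg·m/s.
The photon relation is λ = h/p, giving λ = 2.408e-8 m.
Converting to Å: λ = 240.8 Å ≈ 241 Å.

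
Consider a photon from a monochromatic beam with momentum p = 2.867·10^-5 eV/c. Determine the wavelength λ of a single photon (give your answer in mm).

43.2 mm

Take h = 6.62607015·10^-34 J·s, c = 2.99792458·10^8 m/s, 1 eV = 1.602176634·10^-19 J.
In SI units: p = 2.867·10^-5 eV/c = 1.5322·10^-32 kg·m/s.
The photon relation is λ = h/p, giving λ = 0.04325 m.
Converting to mm: λ = 43.25 mm ≈ 43.2 mm.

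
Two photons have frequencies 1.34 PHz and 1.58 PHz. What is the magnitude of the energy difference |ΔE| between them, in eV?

Using E = hf: E₁ = 8.879 × 10^-19 J, E₂ = 1.047 × 10^-18 J.
|ΔE| = |8.879 × 10^-19 − 1.047 × 10^-18| = 1.59 × 10^-19 J = 0.993 eV.

0.993 eV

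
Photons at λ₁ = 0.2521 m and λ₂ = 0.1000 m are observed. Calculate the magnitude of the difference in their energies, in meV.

Using E = hc/λ: E₁ = 7.8796 × 10^-25 J, E₂ = 1.9864 × 10^-24 J.
|ΔE| = |7.8796 × 10^-25 − 1.9864 × 10^-24| = 1.20 × 10^-24 J = 7.48 × 10^-3 meV.

7.48 × 10^-3 meV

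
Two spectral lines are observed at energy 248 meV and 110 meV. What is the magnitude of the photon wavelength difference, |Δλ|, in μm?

6.27 μm

Using λ = hc/E: λ₁ = 4.999 × 10^-6 m, λ₂ = 1.127 × 10^-5 m.
|Δλ| = |4.999 × 10^-6 − 1.127 × 10^-5| = 6.27 × 10^-6 m = 6.27 μm.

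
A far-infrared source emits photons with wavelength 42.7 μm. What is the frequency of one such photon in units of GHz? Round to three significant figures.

7020 GHz

Use c = 2.99792458·10^8 m/s.
In SI units: λ = 42.7 μm = 4.27·10^-5 m.
Apply f = c/λ: f = 7.021·10^12 Hz.
Converting to GHz: f = 7021 GHz ≈ 7020 GHz.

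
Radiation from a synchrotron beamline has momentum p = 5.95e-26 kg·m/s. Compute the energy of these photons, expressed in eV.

111 eV

Apply E = pc: E = 1.784e-17 J.
Converting to eV: E = 111.3 eV ≈ 111 eV.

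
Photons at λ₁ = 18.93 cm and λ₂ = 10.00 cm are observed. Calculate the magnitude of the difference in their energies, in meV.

Using E = hc/λ: E₁ = 1.0494 × 10^-24 J, E₂ = 1.9864 × 10^-24 J.
|ΔE| = |1.0494 × 10^-24 − 1.9864 × 10^-24| = 9.37 × 10^-25 J = 5.85 × 10^-3 meV.

5.85 × 10^-3 meV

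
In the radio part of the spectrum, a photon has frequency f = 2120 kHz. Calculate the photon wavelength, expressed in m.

Use c = 2.99792458e8 m/s.
In SI units: f = 2120 kHz = 2.12e6 Hz.
For a photon λ = c/f, so λ = 141.4 m.
So λ ≈ 141 m.

141 m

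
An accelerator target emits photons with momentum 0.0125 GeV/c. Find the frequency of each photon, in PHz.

(h = 6.62607015 × 10^-34 J·s, c = 2.99792458 × 10^8 m/s, 1 eV = 1.602176634 × 10^-19 J.)
Convert to SI: p = 0.0125 GeV/c = 6.6804 × 10^-21 kg·m/s.
The photon relation is f = pc/h, giving f = 3.022 × 10^21 Hz.
Converting to PHz: f = 3.022 × 10^6 PHz ≈ 3.02 × 10^6 PHz.

3.02 × 10^6 PHz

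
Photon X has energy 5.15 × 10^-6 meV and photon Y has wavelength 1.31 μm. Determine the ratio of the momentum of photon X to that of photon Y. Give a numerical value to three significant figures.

5.44 × 10^-9

p_X = 2.752 × 10^-36 kg·m/s (from energy = 5.15 × 10^-6 meV, via p = E/c).
p_Y = 5.058 × 10^-28 kg·m/s (from wavelength = 1.31 μm, via p = h/λ).
Ratio = 2.752 × 10^-36 / 5.058 × 10^-28 = 5.44 × 10^-9.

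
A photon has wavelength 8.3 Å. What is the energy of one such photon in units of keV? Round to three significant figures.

1.49 keV

Use h = 6.62607015·10^-34 J·s, c = 2.99792458·10^8 m/s, 1 eV = 1.602176634·10^-19 J.
Convert to SI: λ = 8.3 Å = 8.3·10^-10 m.
Since E = hc/λ for a photon, E = 2.393·10^-16 J.
Converting to keV: E = 1.494 keV ≈ 1.49 keV.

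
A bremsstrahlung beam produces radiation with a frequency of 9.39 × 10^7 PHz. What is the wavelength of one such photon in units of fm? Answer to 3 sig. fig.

3.19 fm

First convert: f = 9.39 × 10^7 PHz = 9.39 × 10^22 Hz.
The photon relation is λ = c/f, giving λ = 3.193 × 10^-15 m.
Converting to fm: λ = 3.193 fm ≈ 3.19 fm.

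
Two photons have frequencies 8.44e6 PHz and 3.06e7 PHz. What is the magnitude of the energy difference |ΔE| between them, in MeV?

Using E = hf: E₁ = 5.592e-12 J, E₂ = 2.028e-11 J.
|ΔE| = |5.592e-12 − 2.028e-11| = 1.47e-11 J = 91.6 MeV.

91.6 MeV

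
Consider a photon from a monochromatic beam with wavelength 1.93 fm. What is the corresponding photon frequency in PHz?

In SI units: λ = 1.93 fm = 1.93 × 10^-15 m.
Since f = c/λ for a photon, f = 1.553 × 10^23 Hz.
Converting to PHz: f = 1.553 × 10^8 PHz ≈ 1.55 × 10^8 PHz.

1.55 × 10^8 PHz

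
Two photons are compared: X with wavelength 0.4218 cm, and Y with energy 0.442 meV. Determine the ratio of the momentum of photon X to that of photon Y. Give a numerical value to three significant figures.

0.665

p_X = 1.571e-31 kg·m/s (from wavelength = 0.4218 cm, via p = h/λ).
p_Y = 2.362e-31 kg·m/s (from energy = 0.442 meV, via p = E/c).
Ratio = 1.571e-31 / 2.362e-31 = 0.665.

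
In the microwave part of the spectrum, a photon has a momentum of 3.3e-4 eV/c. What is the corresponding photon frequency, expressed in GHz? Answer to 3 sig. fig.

79.8 GHz

Take h = 6.62607015e-34 J·s, c = 2.99792458e8 m/s, 1 eV = 1.602176634e-19 J.
In SI units: p = 3.3e-4 eV/c = 1.7636e-31 kg·m/s.
The photon relation is f = pc/h, giving f = 7.979e10 Hz.
Converting to GHz: f = 79.79 GHz ≈ 79.8 GHz.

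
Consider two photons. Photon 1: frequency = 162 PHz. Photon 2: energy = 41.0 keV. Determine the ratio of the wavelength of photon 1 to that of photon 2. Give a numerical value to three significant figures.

61.2

λ_1 = 1.851e-9 m (from frequency = 162 PHz, via λ = c/f).
λ_2 = 3.024e-11 m (from energy = 41.0 keV, via λ = hc/E).
Ratio = 1.851e-9 / 3.024e-11 = 61.2.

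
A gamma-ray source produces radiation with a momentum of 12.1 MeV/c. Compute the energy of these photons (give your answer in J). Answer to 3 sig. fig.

(c = 2.99792458e8 m/s, 1 eV = 1.602176634e-19 J.)
First convert: p = 12.1 MeV/c = 6.4666e-21 kg·m/s.
Since E = pc for a photon, E = 1.939e-12 J.
So E ≈ 1.94e-12 J.

1.94e-12 J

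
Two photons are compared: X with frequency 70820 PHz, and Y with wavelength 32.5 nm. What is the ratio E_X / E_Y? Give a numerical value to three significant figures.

E_X = 4.693 × 10^-14 J (from frequency = 70820 PHz, via E = hf).
E_Y = 6.112 × 10^-18 J (from wavelength = 32.5 nm, via E = hc/λ).
Ratio = 4.693 × 10^-14 / 6.112 × 10^-18 = 7680.

7680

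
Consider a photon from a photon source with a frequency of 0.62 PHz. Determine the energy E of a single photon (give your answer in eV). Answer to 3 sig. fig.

2.56 eV

(h = 6.62607015e-34 J·s, 1 eV = 1.602176634e-19 J.)
In SI units: f = 0.62 PHz = 6.2e14 Hz.
Since E = hf for a photon, E = 4.108e-19 J.
Converting to eV: E = 2.564 eV ≈ 2.56 eV.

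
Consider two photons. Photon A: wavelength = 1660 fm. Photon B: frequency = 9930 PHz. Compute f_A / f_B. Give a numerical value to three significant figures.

f_A = 1.806e20 Hz (from wavelength = 1660 fm, via f = c/λ).
f_B = 9.930e18 Hz (from frequency = 9930 PHz, via f given directly).
Ratio = 1.806e20 / 9.930e18 = 18.2.

18.2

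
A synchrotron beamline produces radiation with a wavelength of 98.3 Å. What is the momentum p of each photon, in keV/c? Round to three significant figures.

In SI units: λ = 98.3 Å = 9.83·10^-9 m.
Apply p = h/λ: p = 6.741·10^-26 kg·m/s.
Converting to keV/c: p = 0.1261 keV/c ≈ 0.126 keV/c.

0.126 keV/c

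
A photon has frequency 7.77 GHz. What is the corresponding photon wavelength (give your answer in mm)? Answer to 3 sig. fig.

38.6 mm

(c = 2.99792458·10^8 m/s.)
In SI units: f = 7.77 GHz = 7.77·10^9 Hz.
The photon relation is λ = c/f, giving λ = 0.03858 m.
Converting to mm: λ = 38.58 mm ≈ 38.6 mm.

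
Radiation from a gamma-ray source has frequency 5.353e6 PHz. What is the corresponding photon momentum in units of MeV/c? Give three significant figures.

(h = 6.62607015e-34 J·s, c = 2.99792458e8 m/s, 1 eV = 1.602176634e-19 J.)
In SI units: f = 5.353e6 PHz = 5.353e21 Hz.
For a photon p = hf/c, so p = 1.183e-20 kg·m/s.
Converting to MeV/c: p = 22.14 MeV/c ≈ 22.1 MeV/c.

22.1 MeV/c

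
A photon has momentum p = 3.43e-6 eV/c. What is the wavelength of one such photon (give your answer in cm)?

36.1 cm

Convert to SI: p = 3.43e-6 eV/c = 1.8331e-33 kg·m/s.
For a photon λ = h/p, so λ = 0.3615 m.
Converting to cm: λ = 36.15 cm ≈ 36.1 cm.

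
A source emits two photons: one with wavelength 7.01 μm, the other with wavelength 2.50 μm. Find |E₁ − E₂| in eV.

Using E = hc/λ: E₁ = 2.834 × 10^-20 J, E₂ = 7.946 × 10^-20 J.
|ΔE| = |2.834 × 10^-20 − 7.946 × 10^-20| = 5.11 × 10^-20 J = 0.319 eV.

0.319 eV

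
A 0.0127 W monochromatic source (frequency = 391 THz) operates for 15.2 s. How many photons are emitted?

7.45e17 photons

Total energy: E_total = P·t = 0.0127 × 15.2 = 0.1930 J.
Per-photon energy: E = 2.591e-19 J.
N = E_total / E_photon = 7.45e17.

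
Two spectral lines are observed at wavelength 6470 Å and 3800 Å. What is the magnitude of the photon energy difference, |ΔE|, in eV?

Using E = hc/λ: E₁ = 3.070 × 10^-19 J, E₂ = 5.227 × 10^-19 J.
|ΔE| = |3.070 × 10^-19 − 5.227 × 10^-19| = 2.16 × 10^-19 J = 1.35 eV.

1.35 eV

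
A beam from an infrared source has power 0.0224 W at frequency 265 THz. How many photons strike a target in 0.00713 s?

9.10 × 10^14 photons

Total energy: E_total = P·t = 0.0224 × 0.00713 = 1.597 × 10^-4 J.
Per-photon energy: E = 1.756 × 10^-19 J.
N = E_total / E_photon = 9.10 × 10^14.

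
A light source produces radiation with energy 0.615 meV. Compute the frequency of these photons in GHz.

149 GHz

(h = 6.62607015e-34 J·s, 1 eV = 1.602176634e-19 J.)
In SI units: E = 0.615 meV = 9.8534e-23 J.
Since f = E/h for a photon, f = 1.487e11 Hz.
Converting to GHz: f = 148.7 GHz ≈ 149 GHz.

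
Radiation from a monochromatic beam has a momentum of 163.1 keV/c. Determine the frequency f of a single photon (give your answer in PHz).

3.94e4 PHz

Use h = 6.62607015e-34 J·s, c = 2.99792458e8 m/s, 1 eV = 1.602176634e-19 J.
In SI units: p = 163.1 keV/c = 8.7165e-23 kg·m/s.
Apply f = pc/h: f = 3.944e19 Hz.
Converting to PHz: f = 39440 PHz ≈ 3.94e4 PHz.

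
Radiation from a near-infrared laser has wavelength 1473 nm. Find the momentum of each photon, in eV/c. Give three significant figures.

0.842 eV/c

Use h = 6.62607015 × 10^-34 J·s, c = 2.99792458 × 10^8 m/s, 1 eV = 1.602176634 × 10^-19 J.
First convert: λ = 1473 nm = 1.473 × 10^-6 m.
Since p = h/λ for a photon, p = 4.498 × 10^-28 kg·m/s.
Converting to eV/c: p = 0.8417 eV/c ≈ 0.842 eV/c.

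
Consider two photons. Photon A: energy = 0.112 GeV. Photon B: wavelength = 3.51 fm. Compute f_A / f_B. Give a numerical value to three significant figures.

f_A = 2.708e22 Hz (from energy = 0.112 GeV, via f = E/h).
f_B = 8.541e22 Hz (from wavelength = 3.51 fm, via f = c/λ).
Ratio = 2.708e22 / 8.541e22 = 0.317.

0.317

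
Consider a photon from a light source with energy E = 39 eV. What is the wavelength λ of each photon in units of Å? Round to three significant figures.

318 Å

First convert: E = 39 eV = 6.2485e-18 J.
Since λ = hc/E for a photon, λ = 3.179e-8 m.
Converting to Å: λ = 317.9 Å ≈ 318 Å.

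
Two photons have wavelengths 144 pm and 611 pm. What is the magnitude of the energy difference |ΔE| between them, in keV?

Using E = hc/λ: E₁ = 1.379 × 10^-15 J, E₂ = 3.251 × 10^-16 J.
|ΔE| = |1.379 × 10^-15 − 3.251 × 10^-16| = 1.05 × 10^-15 J = 6.58 keV.

6.58 keV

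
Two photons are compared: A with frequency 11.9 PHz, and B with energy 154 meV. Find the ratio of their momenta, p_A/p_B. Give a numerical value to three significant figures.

p_A = 2.630 × 10^-26 kg·m/s (from frequency = 11.9 PHz, via p = hf/c).
p_B = 8.230 × 10^-29 kg·m/s (from energy = 154 meV, via p = E/c).
Ratio = 2.630 × 10^-26 / 8.230 × 10^-29 = 320.

320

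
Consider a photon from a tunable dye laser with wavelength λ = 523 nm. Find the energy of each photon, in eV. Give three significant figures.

Convert to SI: λ = 523 nm = 5.23 × 10^-7 m.
Since E = hc/λ for a photon, E = 3.798 × 10^-19 J.
Converting to eV: E = 2.371 eV ≈ 2.37 eV.

2.37 eV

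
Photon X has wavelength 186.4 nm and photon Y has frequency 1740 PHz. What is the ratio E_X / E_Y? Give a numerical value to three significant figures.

9.24e-4

E_X = 1.066e-18 J (from wavelength = 186.4 nm, via E = hc/λ).
E_Y = 1.153e-15 J (from frequency = 1740 PHz, via E = hf).
Ratio = 1.066e-18 / 1.153e-15 = 9.24e-4.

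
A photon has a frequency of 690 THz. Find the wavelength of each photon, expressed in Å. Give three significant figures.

First convert: f = 690 THz = 6.9·10^14 Hz.
For a photon λ = c/f, so λ = 4.345·10^-7 m.
Converting to Å: λ = 4345 Å ≈ 4340 Å.

4340 Å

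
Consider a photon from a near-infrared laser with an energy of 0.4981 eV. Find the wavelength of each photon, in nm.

Use h = 6.62607015e-34 J·s, c = 2.99792458e8 m/s, 1 eV = 1.602176634e-19 J.
In SI units: E = 0.4981 eV = 7.9804e-20 J.
Apply λ = hc/E: λ = 2.489e-6 m.
Converting to nm: λ = 2489 nm ≈ 2490 nm.

2490 nm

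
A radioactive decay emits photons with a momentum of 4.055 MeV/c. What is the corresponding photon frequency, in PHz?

(h = 6.62607015 × 10^-34 J·s, c = 2.99792458 × 10^8 m/s, 1 eV = 1.602176634 × 10^-19 J.)
Convert to SI: p = 4.055 MeV/c = 2.1671 × 10^-21 kg·m/s.
The photon relation is f = pc/h, giving f = 9.805 × 10^20 Hz.
Converting to PHz: f = 980500 PHz ≈ 9.80 × 10^5 PHz.

9.80 × 10^5 PHz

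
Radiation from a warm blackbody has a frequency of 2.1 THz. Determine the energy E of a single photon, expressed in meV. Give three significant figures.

8.68 meV

Take h = 6.62607015e-34 J·s, 1 eV = 1.602176634e-19 J.
In SI units: f = 2.1 THz = 2.1e12 Hz.
The photon relation is E = hf, giving E = 1.391e-21 J.
Converting to meV: E = 8.685 meV ≈ 8.68 meV.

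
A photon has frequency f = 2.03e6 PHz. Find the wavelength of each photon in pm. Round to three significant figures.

Convert to SI: f = 2.03e6 PHz = 2.03e21 Hz.
The photon relation is λ = c/f, giving λ = 1.477e-13 m.
Converting to pm: λ = 0.1477 pm ≈ 0.148 pm.

0.148 pm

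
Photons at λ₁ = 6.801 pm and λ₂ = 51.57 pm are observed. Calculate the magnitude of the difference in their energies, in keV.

Using E = hc/λ: E₁ = 2.9208 × 10^-14 J, E₂ = 3.8519 × 10^-15 J.
|ΔE| = |2.9208 × 10^-14 − 3.8519 × 10^-15| = 2.54 × 10^-14 J = 158 keV.

158 keV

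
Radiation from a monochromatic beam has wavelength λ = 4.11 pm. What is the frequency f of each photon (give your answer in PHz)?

7.29e4 PHz

Convert to SI: λ = 4.11 pm = 4.11e-12 m.
Apply f = c/λ: f = 7.294e19 Hz.
Converting to PHz: f = 72940 PHz ≈ 7.29e4 PHz.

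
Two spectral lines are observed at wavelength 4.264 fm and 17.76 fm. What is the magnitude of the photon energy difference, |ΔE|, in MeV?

Using E = hc/λ: E₁ = 4.6586·10^-11 J, E₂ = 1.1185·10^-11 J.
|ΔE| = |4.6586·10^-11 − 1.1185·10^-11| = 3.54·10^-11 J = 221 MeV.

221 MeV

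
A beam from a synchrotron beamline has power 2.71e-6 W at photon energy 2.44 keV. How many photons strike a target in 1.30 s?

Total energy: E_total = P·t = 2.71e-6 × 1.30 = 3.523e-6 J.
Per-photon energy: E = 3.909e-16 J.
N = E_total / E_photon = 9.01e9.

9.01e9 photons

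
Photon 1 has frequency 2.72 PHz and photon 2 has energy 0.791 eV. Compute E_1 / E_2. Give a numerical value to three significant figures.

E_1 = 1.802 × 10^-18 J (from frequency = 2.72 PHz, via E = hf).
E_2 = 1.267 × 10^-19 J (from energy = 0.791 eV, via E given directly).
Ratio = 1.802 × 10^-18 / 1.267 × 10^-19 = 14.2.

14.2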